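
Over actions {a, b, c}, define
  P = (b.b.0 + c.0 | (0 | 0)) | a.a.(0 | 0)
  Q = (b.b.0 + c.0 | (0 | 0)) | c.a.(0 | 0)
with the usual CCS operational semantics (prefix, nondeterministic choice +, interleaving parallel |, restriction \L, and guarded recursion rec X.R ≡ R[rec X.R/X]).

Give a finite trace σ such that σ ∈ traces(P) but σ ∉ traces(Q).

a

LTS(P): 12 reachable states
  p0 = (b.b.0 + c.0 | (0 | 0)) | a.a.(0 | 0) | =a=> p1, =b=> p2, =c=> p3
  p1 = (b.b.0 + c.0 | (0 | 0)) | a.(0 | 0) | =a=> p4, =b=> p5, =c=> p6
  p2 = b.0 | a.a.(0 | 0) | =a=> p5, =b=> p7
  p3 = 0 | (0 | 0) | a.a.(0 | 0) | =a=> p6
  p4 = (b.b.0 + c.0 | (0 | 0)) | (0 | 0) | =b=> p8, =c=> p9
  p5 = b.0 | a.(0 | 0) | =a=> p8, =b=> p10
  p6 = 0 | (0 | 0) | a.(0 | 0) | =a=> p9
  p7 = 0 | a.a.(0 | 0) | =a=> p10
  p8 = b.0 | (0 | 0) | =b=> p11
  p9 = 0 | (0 | 0) | (0 | 0) | ·
  p10 = 0 | a.(0 | 0) | =a=> p11
  p11 = 0 | (0 | 0) | ·
LTS(Q): 12 reachable states
  q0 = (b.b.0 + c.0 | (0 | 0)) | c.a.(0 | 0) | =b=> q1, =c=> q2, =c=> q3
  q1 = b.0 | c.a.(0 | 0) | =b=> q4, =c=> q5
  q2 = (b.b.0 + c.0 | (0 | 0)) | a.(0 | 0) | =a=> q6, =b=> q5, =c=> q7
  q3 = 0 | (0 | 0) | c.a.(0 | 0) | =c=> q7
  q4 = 0 | c.a.(0 | 0) | =c=> q8
  q5 = b.0 | a.(0 | 0) | =a=> q9, =b=> q8
  q6 = (b.b.0 + c.0 | (0 | 0)) | (0 | 0) | =b=> q9, =c=> q10
  q7 = 0 | (0 | 0) | a.(0 | 0) | =a=> q10
  q8 = 0 | a.(0 | 0) | =a=> q11
  q9 = b.0 | (0 | 0) | =b=> q11
  q10 = 0 | (0 | 0) | (0 | 0) | ·
  q11 = 0 | (0 | 0) | ·
Executing a from P (initial set {p0}):
  after a @ step 1: {p1}
  ✓ P
Executing a from Q (initial set {q0}):
  after a @ step 1: no successor for Q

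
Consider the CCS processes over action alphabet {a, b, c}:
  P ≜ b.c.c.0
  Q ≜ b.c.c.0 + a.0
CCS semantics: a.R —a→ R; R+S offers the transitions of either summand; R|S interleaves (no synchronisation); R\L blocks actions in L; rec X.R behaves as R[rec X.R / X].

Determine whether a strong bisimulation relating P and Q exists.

NO

P's transition system — 4 states:
  p0 = b.c.c.0 :: -b-> p1
  p1 = c.c.0 :: -c-> p2
  p2 = c.0 :: -c-> p3
  p3 = 0 :: ·
Q's transition system — 4 states:
  q0 = b.c.c.0 + a.0 :: -a-> q1, -b-> q2
  q1 = 0 :: ·
  q2 = c.c.0 :: -c-> q3
  q3 = c.0 :: -c-> q1
Coarsest stable partition (strong bisimilarity classes):
  B0 = {p0}
  B1 = {p1, q2}
  B2 = {p2, q3}
  B3 = {p3, q1}
  B4 = {q0}
p0 ∈ B0, q0 ∈ B4 → different blocks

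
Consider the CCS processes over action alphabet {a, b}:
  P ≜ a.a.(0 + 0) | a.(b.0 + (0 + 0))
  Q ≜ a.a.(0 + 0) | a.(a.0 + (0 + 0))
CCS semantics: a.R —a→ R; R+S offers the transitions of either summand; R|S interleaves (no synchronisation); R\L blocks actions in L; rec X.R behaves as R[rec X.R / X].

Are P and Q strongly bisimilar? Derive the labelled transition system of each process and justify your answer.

P's transition system — 9 states:
  s0 = a.a.(0 + 0) | a.(b.0 + (0 + 0)) | -a-> s1, -a-> s2
  s1 = a.(0 + 0) | a.(b.0 + (0 + 0)) | -a-> s3, -a-> s4
  s2 = a.a.(0 + 0) | (b.0 + (0 + 0)) | -a-> s4, -b-> s5
  s3 = (0 + 0) | a.(b.0 + (0 + 0)) | -a-> s6
  s4 = a.(0 + 0) | (b.0 + (0 + 0)) | -a-> s6, -b-> s7
  s5 = a.a.(0 + 0) | 0 | -a-> s7
  s6 = (0 + 0) | (b.0 + (0 + 0)) | -b-> s8
  s7 = a.(0 + 0) | 0 | -a-> s8
  s8 = (0 + 0) | 0 | stopped
Q's transition system — 9 states:
  t0 = a.a.(0 + 0) | a.(a.0 + (0 + 0)) | -a-> t1, -a-> t2
  t1 = a.(0 + 0) | a.(a.0 + (0 + 0)) | -a-> t3, -a-> t4
  t2 = a.a.(0 + 0) | (a.0 + (0 + 0)) | -a-> t4, -a-> t5
  t3 = (0 + 0) | a.(a.0 + (0 + 0)) | -a-> t6
  t4 = a.(0 + 0) | (a.0 + (0 + 0)) | -a-> t6, -a-> t7
  t5 = a.a.(0 + 0) | 0 | -a-> t7
  t6 = (0 + 0) | (a.0 + (0 + 0)) | -a-> t8
  t7 = a.(0 + 0) | 0 | -a-> t8
  t8 = (0 + 0) | 0 | stopped
Bisimilarity quotient blocks:
  B0 = {s0}
  B1 = {s1}
  B2 = {s4}
  B3 = {s6}
  B4 = {s8, t8}
  B5 = {s7, t6, t7}
  B6 = {s3}
  B7 = {s2}
  B8 = {s5, t3, t4, t5}
  B9 = {t0}
  B10 = {t1, t2}
s0 ∈ B0, t0 ∈ B9 → different blocks

NO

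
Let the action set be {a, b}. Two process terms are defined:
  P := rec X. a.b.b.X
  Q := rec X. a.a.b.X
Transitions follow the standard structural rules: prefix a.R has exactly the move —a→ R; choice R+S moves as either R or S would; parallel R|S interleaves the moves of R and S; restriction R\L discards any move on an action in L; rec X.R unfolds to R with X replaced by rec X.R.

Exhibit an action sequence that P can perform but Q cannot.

Reachable graph of P (3 states):
  s0 = rec X. a.b.b.X | --a--▸ s1
  s1 = b.b.(rec X. a.b.b.X) | --b--▸ s2
  s2 = b.(rec X. a.b.b.X) | --b--▸ s0
Reachable graph of Q (3 states):
  t0 = rec X. a.a.b.X | --a--▸ t1
  t1 = a.b.(rec X. a.a.b.X) | --a--▸ t2
  t2 = b.(rec X. a.a.b.X) | --b--▸ t0
Trace ⟨ab⟩ through P, begin at {s0}:
  [1] a ⇒ {s1}
  [2] b ⇒ {s2}
  — P admits the full trace.
Trace ⟨ab⟩ through Q, begin at {t0}:
  [1] a ⇒ {t1}
  [2] b ⇒ no successor for Q

ab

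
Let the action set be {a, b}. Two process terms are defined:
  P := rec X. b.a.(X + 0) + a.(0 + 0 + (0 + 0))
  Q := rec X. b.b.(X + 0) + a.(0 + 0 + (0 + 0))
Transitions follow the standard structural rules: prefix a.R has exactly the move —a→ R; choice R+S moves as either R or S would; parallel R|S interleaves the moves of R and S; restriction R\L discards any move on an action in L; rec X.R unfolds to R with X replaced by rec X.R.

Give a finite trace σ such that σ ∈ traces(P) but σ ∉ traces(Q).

ba

LTS(P): 4 reachable states
  u0 = rec X. b.a.(X + 0) + a.(0 + 0 + (0 + 0)) has moves --a--▸ u1, --b--▸ u2
  u1 = 0 + 0 + (0 + 0) has moves ∅
  u2 = a.((rec X. b.a.(X + 0) + a.(0 + 0 + (0 + 0))) + 0) has moves --a--▸ u3
  u3 = (rec X. b.a.(X + 0) + a.(0 + 0 + (0 + 0))) + 0 has moves --a--▸ u1, --b--▸ u2
LTS(Q): 4 reachable states
  v0 = rec X. b.b.(X + 0) + a.(0 + 0 + (0 + 0)) has moves --a--▸ v1, --b--▸ v2
  v1 = 0 + 0 + (0 + 0) has moves ∅
  v2 = b.((rec X. b.b.(X + 0) + a.(0 + 0 + (0 + 0))) + 0) has moves --b--▸ v3
  v3 = (rec X. b.b.(X + 0) + a.(0 + 0 + (0 + 0))) + 0 has moves --a--▸ v1, --b--▸ v2
Executing ba from P (initial set {u0}):
  step 1 (b): {u2}
  step 2 (a): {u3}
  — P admits the full trace.
Executing ba from Q (initial set {v0}):
  step 1 (b): {v2}
  step 2 (a): no successor for Q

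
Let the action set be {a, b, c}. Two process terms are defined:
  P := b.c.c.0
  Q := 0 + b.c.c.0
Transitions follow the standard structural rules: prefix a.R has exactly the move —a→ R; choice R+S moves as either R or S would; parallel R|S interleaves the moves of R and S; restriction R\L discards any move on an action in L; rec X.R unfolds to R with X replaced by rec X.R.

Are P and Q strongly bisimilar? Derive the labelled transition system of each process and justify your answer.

P's transition system — 4 states:
  m0 = b.c.c.0 ⊢ —b→ m1
  m1 = c.c.0 ⊢ —c→ m2
  m2 = c.0 ⊢ —c→ m3
  m3 = 0 ⊢ stopped
Q's transition system — 4 states:
  n0 = 0 + b.c.c.0 ⊢ —b→ n1
  n1 = c.c.0 ⊢ —c→ n2
  n2 = c.0 ⊢ —c→ n3
  n3 = 0 ⊢ stopped
Partition-refinement fixed point:
  B0 = {m0, n0}
  B1 = {m1, n1}
  B2 = {m2, n2}
  B3 = {m3, n3}
m0 ∈ B0, n0 ∈ B0 → same block

bisimilar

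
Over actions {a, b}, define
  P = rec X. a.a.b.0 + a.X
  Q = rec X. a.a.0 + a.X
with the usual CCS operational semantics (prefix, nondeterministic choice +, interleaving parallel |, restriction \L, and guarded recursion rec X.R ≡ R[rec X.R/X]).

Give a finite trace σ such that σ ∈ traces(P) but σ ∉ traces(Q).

LTS(P): 4 reachable states
  m0 = rec X. a.a.b.0 + a.X ⊢ =a=> m0, =a=> m1
  m1 = a.b.0 ⊢ =a=> m2
  m2 = b.0 ⊢ =b=> m3
  m3 = 0 ⊢ deadlocked
LTS(Q): 3 reachable states
  n0 = rec X. a.a.0 + a.X ⊢ =a=> n0, =a=> n1
  n1 = a.0 ⊢ =a=> n2
  n2 = 0 ⊢ deadlocked
Run σ = ⟨aab⟩ on P: start {m0}
  [1] a ⇒ {m0, m1}
  [2] a ⇒ {m0, m1, m2}
  [3] b ⇒ {m3}
  ✓ P
Run σ = ⟨aab⟩ on Q: start {n0}
  [1] a ⇒ {n0, n1}
  [2] a ⇒ {n0, n1, n2}
  [3] b ⇒ ∅  — Q cannot continue

aab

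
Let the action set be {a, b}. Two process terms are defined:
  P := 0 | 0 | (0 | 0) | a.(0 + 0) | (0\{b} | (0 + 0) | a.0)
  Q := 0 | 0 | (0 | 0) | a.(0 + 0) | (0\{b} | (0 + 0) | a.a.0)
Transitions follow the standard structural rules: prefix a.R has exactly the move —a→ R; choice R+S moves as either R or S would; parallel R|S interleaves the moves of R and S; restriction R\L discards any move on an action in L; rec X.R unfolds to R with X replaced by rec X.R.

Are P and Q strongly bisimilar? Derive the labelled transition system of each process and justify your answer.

LTS(P): 4 reachable states
  u0 = 0 | 0 | (0 | 0) | a.(0 + 0) | (0\{b} | (0 + 0) | a.0) | ··a··> u1, ··a··> u2
  u1 = 0 | 0 | (0 | 0) | (0 + 0) | (0\{b} | (0 + 0) | a.0) | ··a··> u3
  u2 = 0 | 0 | (0 | 0) | a.(0 + 0) | (0\{b} | (0 + 0) | 0) | ··a··> u3
  u3 = 0 | 0 | (0 | 0) | (0 + 0) | (0\{b} | (0 + 0) | 0) | (no moves)
LTS(Q): 6 reachable states
  v0 = 0 | 0 | (0 | 0) | a.(0 + 0) | (0\{b} | (0 + 0) | a.a.0) | ··a··> v1, ··a··> v2
  v1 = 0 | 0 | (0 | 0) | (0 + 0) | (0\{b} | (0 + 0) | a.a.0) | ··a··> v3
  v2 = 0 | 0 | (0 | 0) | a.(0 + 0) | (0\{b} | (0 + 0) | a.0) | ··a··> v3, ··a··> v4
  v3 = 0 | 0 | (0 | 0) | (0 + 0) | (0\{b} | (0 + 0) | a.0) | ··a··> v5
  v4 = 0 | 0 | (0 | 0) | a.(0 + 0) | (0\{b} | (0 + 0) | 0) | ··a··> v5
  v5 = 0 | 0 | (0 | 0) | (0 + 0) | (0\{b} | (0 + 0) | 0) | (no moves)
Partition-refinement fixed point:
  B0 = {u0, v1, v2}
  B1 = {u1, u2, v3, v4}
  B2 = {u3, v5}
  B3 = {v0}
u0 ∈ B0, v0 ∈ B3 → different blocks

P ≁ Q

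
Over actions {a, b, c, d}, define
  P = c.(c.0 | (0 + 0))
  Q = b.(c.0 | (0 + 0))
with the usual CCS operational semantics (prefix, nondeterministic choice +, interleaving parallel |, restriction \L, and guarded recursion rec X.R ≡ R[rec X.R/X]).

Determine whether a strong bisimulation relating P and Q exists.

NO

Reachable graph of P (3 states):
  u0 = c.(c.0 | (0 + 0)) | =c=> u1
  u1 = c.0 | (0 + 0) | =c=> u2
  u2 = 0 | (0 + 0) | (no moves)
Reachable graph of Q (3 states):
  v0 = b.(c.0 | (0 + 0)) | =b=> v1
  v1 = c.0 | (0 + 0) | =c=> v2
  v2 = 0 | (0 + 0) | (no moves)
Bisimilarity quotient blocks:
  B0 = {u0}
  B1 = {u1, v1}
  B2 = {u2, v2}
  B3 = {v0}
u0 ∈ B0, v0 ∈ B3 → different blocks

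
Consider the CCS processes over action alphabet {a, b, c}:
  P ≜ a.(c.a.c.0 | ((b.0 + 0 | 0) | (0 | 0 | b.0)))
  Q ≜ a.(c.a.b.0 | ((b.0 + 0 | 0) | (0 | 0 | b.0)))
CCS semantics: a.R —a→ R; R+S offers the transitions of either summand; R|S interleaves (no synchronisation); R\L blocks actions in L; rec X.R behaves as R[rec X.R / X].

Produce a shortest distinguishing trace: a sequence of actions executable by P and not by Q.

acac

Reachable graph of P (17 states):
  u0 = a.(c.a.c.0 | ((b.0 + 0 | 0) | (0 | 0 | b.0))) has moves —a→ u1
  u1 = c.a.c.0 | ((b.0 + 0 | 0) | (0 | 0 | b.0)) has moves —b→ u2, —b→ u3, —c→ u4
  u2 = c.a.c.0 | ((b.0 + 0 | 0) | (0 | 0 | 0)) has moves —b→ u5, —c→ u6
  u3 = c.a.c.0 | (0 | (0 | 0 | b.0)) has moves —b→ u5, —c→ u7
  u4 = a.c.0 | ((b.0 + 0 | 0) | (0 | 0 | b.0)) has moves —a→ u8, —b→ u6, —b→ u7
  u5 = c.a.c.0 | (0 | (0 | 0 | 0)) has moves —c→ u9
  u6 = a.c.0 | ((b.0 + 0 | 0) | (0 | 0 | 0)) has moves —a→ u10, —b→ u9
  u7 = a.c.0 | (0 | (0 | 0 | b.0)) has moves —a→ u11, —b→ u9
  u8 = c.0 | ((b.0 + 0 | 0) | (0 | 0 | b.0)) has moves —b→ u10, —b→ u11, —c→ u12
  u9 = a.c.0 | (0 | (0 | 0 | 0)) has moves —a→ u13
  u10 = c.0 | ((b.0 + 0 | 0) | (0 | 0 | 0)) has moves —b→ u13, —c→ u14
  u11 = c.0 | (0 | (0 | 0 | b.0)) has moves —b→ u13, —c→ u15
  u12 = 0 | ((b.0 + 0 | 0) | (0 | 0 | b.0)) has moves —b→ u14, —b→ u15
  u13 = c.0 | (0 | (0 | 0 | 0)) has moves —c→ u16
  u14 = 0 | ((b.0 + 0 | 0) | (0 | 0 | 0)) has moves —b→ u16
  u15 = 0 | (0 | (0 | 0 | b.0)) has moves —b→ u16
  u16 = 0 | (0 | (0 | 0 | 0)) has moves deadlocked
Reachable graph of Q (17 states):
  v0 = a.(c.a.b.0 | ((b.0 + 0 | 0) | (0 | 0 | b.0))) has moves —a→ v1
  v1 = c.a.b.0 | ((b.0 + 0 | 0) | (0 | 0 | b.0)) has moves —b→ v2, —b→ v3, —c→ v4
  v2 = c.a.b.0 | ((b.0 + 0 | 0) | (0 | 0 | 0)) has moves —b→ v5, —c→ v6
  v3 = c.a.b.0 | (0 | (0 | 0 | b.0)) has moves —b→ v5, —c→ v7
  v4 = a.b.0 | ((b.0 + 0 | 0) | (0 | 0 | b.0)) has moves —a→ v8, —b→ v6, —b→ v7
  v5 = c.a.b.0 | (0 | (0 | 0 | 0)) has moves —c→ v9
  v6 = a.b.0 | ((b.0 + 0 | 0) | (0 | 0 | 0)) has moves —a→ v10, —b→ v9
  v7 = a.b.0 | (0 | (0 | 0 | b.0)) has moves —a→ v11, —b→ v9
  v8 = b.0 | ((b.0 + 0 | 0) | (0 | 0 | b.0)) has moves —b→ v10, —b→ v11, —b→ v12
  v9 = a.b.0 | (0 | (0 | 0 | 0)) has moves —a→ v13
  v10 = b.0 | ((b.0 + 0 | 0) | (0 | 0 | 0)) has moves —b→ v13, —b→ v14
  v11 = b.0 | (0 | (0 | 0 | b.0)) has moves —b→ v13, —b→ v15
  v12 = 0 | ((b.0 + 0 | 0) | (0 | 0 | b.0)) has moves —b→ v14, —b→ v15
  v13 = b.0 | (0 | (0 | 0 | 0)) has moves —b→ v16
  v14 = 0 | ((b.0 + 0 | 0) | (0 | 0 | 0)) has moves —b→ v16
  v15 = 0 | (0 | (0 | 0 | b.0)) has moves —b→ v16
  v16 = 0 | (0 | (0 | 0 | 0)) has moves deadlocked
Executing acac from P (initial set {u0}):
  [1] a ⇒ {u1}
  [2] c ⇒ {u4}
  [3] a ⇒ {u8}
  [4] c ⇒ {u12}
  ✓ P
Executing acac from Q (initial set {v0}):
  [1] a ⇒ {v1}
  [2] c ⇒ {v4}
  [3] a ⇒ {v8}
  [4] c ⇒ ∅  — Q cannot continue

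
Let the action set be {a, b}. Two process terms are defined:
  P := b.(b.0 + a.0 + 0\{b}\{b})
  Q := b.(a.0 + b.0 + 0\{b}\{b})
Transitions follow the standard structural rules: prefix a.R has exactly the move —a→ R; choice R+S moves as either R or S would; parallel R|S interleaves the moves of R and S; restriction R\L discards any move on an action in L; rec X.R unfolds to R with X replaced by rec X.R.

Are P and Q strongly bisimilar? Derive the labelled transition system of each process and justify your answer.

Reachable graph of P (3 states):
  p0 = b.(b.0 + a.0 + 0\{b}\{b}) :: ··b··> p1
  p1 = b.0 + a.0 + 0\{b}\{b} :: ··a··> p2, ··b··> p2
  p2 = 0 :: deadlocked
Reachable graph of Q (3 states):
  q0 = b.(a.0 + b.0 + 0\{b}\{b}) :: ··b··> q1
  q1 = a.0 + b.0 + 0\{b}\{b} :: ··a··> q2, ··b··> q2
  q2 = 0 :: deadlocked
Partition-refinement fixed point:
  B0 = {p0, q0}
  B1 = {p1, q1}
  B2 = {p2, q2}
p0 ∈ B0, q0 ∈ B0 → same block

bisimilar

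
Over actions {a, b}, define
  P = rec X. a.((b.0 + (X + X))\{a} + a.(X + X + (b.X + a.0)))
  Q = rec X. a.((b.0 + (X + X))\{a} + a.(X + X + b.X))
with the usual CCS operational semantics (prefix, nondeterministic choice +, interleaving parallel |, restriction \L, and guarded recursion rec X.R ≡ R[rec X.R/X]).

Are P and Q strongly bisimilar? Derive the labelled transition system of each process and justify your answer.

Reachable graph of P (5 states):
  p0 = rec X. a.((b.0 + (X + X))\{a} + a.(X + X + (b.X + a.0))) has moves --a--▸ p1
  p1 = (b.0 + ((rec X. a.((b.0 + (X + X))\{a} + a.(X + X + (b.X + a.0)))) + (rec X. a.((b.0 + (X + X))\{a} + a.(X + X + (b.X + a.0))))))\{a} + a.((rec X. a.((b.0 + (X + X))\{a} + a.(X + X + (b.X + a.0)))) + (rec X. a.((b.0 + (X + X))\{a} + a.(X + X + (b.X + a.0)))) + (b.(rec X. a.((b.0 + (X + X))\{a} + a.(X + X + (b.X + a.0)))) + a.0)) has moves --a--▸ p2, --b--▸ p3
  p2 = (rec X. a.((b.0 + (X + X))\{a} + a.(X + X + (b.X + a.0)))) + (rec X. a.((b.0 + (X + X))\{a} + a.(X + X + (b.X + a.0)))) + (b.(rec X. a.((b.0 + (X + X))\{a} + a.(X + X + (b.X + a.0)))) + a.0) has moves --a--▸ p1, --a--▸ p4, --b--▸ p0
  p3 = 0\{a} has moves ·
  p4 = 0 has moves ·
Reachable graph of Q (4 states):
  q0 = rec X. a.((b.0 + (X + X))\{a} + a.(X + X + b.X)) has moves --a--▸ q1
  q1 = (b.0 + ((rec X. a.((b.0 + (X + X))\{a} + a.(X + X + b.X))) + (rec X. a.((b.0 + (X + X))\{a} + a.(X + X + b.X)))))\{a} + a.((rec X. a.((b.0 + (X + X))\{a} + a.(X + X + b.X))) + (rec X. a.((b.0 + (X + X))\{a} + a.(X + X + b.X))) + b.(rec X. a.((b.0 + (X + X))\{a} + a.(X + X + b.X)))) has moves --a--▸ q2, --b--▸ q3
  q2 = (rec X. a.((b.0 + (X + X))\{a} + a.(X + X + b.X))) + (rec X. a.((b.0 + (X + X))\{a} + a.(X + X + b.X))) + b.(rec X. a.((b.0 + (X + X))\{a} + a.(X + X + b.X))) has moves --a--▸ q1, --b--▸ q0
  q3 = 0\{a} has moves ·
Bisimilarity quotient blocks:
  B0 = {p0}
  B1 = {p1}
  B2 = {p3, p4, q3}
  B3 = {p2}
  B4 = {q0}
  B5 = {q1}
  B6 = {q2}
p0 ∈ B0, q0 ∈ B4 → different blocks

not bisimilar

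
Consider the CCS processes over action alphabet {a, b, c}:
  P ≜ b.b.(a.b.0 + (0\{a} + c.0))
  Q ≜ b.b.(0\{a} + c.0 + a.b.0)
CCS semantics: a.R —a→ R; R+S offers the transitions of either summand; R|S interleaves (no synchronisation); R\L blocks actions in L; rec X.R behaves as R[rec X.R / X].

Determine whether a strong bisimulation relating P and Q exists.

YES

P's transition system — 5 states:
  m0 = b.b.(a.b.0 + (0\{a} + c.0)) ⊢ -b-> m1
  m1 = b.(a.b.0 + (0\{a} + c.0)) ⊢ -b-> m2
  m2 = a.b.0 + (0\{a} + c.0) ⊢ -a-> m3, -c-> m4
  m3 = b.0 ⊢ -b-> m4
  m4 = 0 ⊢ ·
Q's transition system — 5 states:
  n0 = b.b.(0\{a} + c.0 + a.b.0) ⊢ -b-> n1
  n1 = b.(0\{a} + c.0 + a.b.0) ⊢ -b-> n2
  n2 = 0\{a} + c.0 + a.b.0 ⊢ -a-> n3, -c-> n4
  n3 = b.0 ⊢ -b-> n4
  n4 = 0 ⊢ ·
Bisimilarity quotient blocks:
  B0 = {m0, n0}
  B1 = {m1, n1}
  B2 = {m2, n2}
  B3 = {m3, n3}
  B4 = {m4, n4}
m0 ∈ B0, n0 ∈ B0 → same block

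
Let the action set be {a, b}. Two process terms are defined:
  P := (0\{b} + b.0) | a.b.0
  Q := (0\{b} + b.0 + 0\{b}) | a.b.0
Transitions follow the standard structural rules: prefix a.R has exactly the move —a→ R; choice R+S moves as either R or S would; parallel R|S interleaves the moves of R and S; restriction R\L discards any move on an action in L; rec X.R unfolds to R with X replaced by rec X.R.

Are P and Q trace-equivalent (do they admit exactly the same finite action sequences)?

Reachable graph of P (6 states):
  p0 = (0\{b} + b.0) | a.b.0 has moves =a=> p1, =b=> p2
  p1 = (0\{b} + b.0) | b.0 has moves =b=> p3, =b=> p4
  p2 = 0 | a.b.0 has moves =a=> p4
  p3 = (0\{b} + b.0) | 0 has moves =b=> p5
  p4 = 0 | b.0 has moves =b=> p5
  p5 = 0 | 0 has moves deadlocked
Reachable graph of Q (6 states):
  q0 = (0\{b} + b.0 + 0\{b}) | a.b.0 has moves =a=> q1, =b=> q2
  q1 = (0\{b} + b.0 + 0\{b}) | b.0 has moves =b=> q3, =b=> q4
  q2 = 0 | a.b.0 has moves =a=> q4
  q3 = (0\{b} + b.0 + 0\{b}) | 0 has moves =b=> q5
  q4 = 0 | b.0 has moves =b=> q5
  q5 = 0 | 0 has moves deadlocked
Partition-refinement fixed point:
  B0 = {p0, q0}
  B1 = {p1, q1}
  B2 = {p3, p4, q3, q4}
  B3 = {p5, q5}
  B4 = {p2, q2}
p0 ∈ B0, q0 ∈ B0 → same block
Bisimilar ⇒ trace-equivalent.

trace-equivalent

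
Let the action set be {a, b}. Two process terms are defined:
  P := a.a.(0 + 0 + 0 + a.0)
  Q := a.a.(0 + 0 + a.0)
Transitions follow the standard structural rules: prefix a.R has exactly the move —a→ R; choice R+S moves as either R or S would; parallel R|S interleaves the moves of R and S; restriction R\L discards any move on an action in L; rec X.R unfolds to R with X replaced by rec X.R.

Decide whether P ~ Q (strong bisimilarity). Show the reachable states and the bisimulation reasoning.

P ~ Q

P's transition system — 4 states:
  p0 = a.a.(0 + 0 + 0 + a.0) → --a--▸ p1
  p1 = a.(0 + 0 + 0 + a.0) → --a--▸ p2
  p2 = 0 + 0 + 0 + a.0 → --a--▸ p3
  p3 = 0 → ∅
Q's transition system — 4 states:
  q0 = a.a.(0 + 0 + a.0) → --a--▸ q1
  q1 = a.(0 + 0 + a.0) → --a--▸ q2
  q2 = 0 + 0 + a.0 → --a--▸ q3
  q3 = 0 → ∅
Partition-refinement fixed point:
  B0 = {p0, q0}
  B1 = {p1, q1}
  B2 = {p2, q2}
  B3 = {p3, q3}
p0 ∈ B0, q0 ∈ B0 → same block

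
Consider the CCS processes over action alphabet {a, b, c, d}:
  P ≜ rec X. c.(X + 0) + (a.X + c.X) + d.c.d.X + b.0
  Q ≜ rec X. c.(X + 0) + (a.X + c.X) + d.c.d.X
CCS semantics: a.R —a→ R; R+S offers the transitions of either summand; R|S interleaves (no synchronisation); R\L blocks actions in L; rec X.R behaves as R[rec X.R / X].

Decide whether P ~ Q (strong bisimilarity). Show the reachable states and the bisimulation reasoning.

LTS(P): 5 reachable states
  m0 = rec X. c.(X + 0) + (a.X + c.X) + d.c.d.X + b.0 | -a-> m0, -b-> m1, -c-> m0, -c-> m2, -d-> m3
  m1 = 0 | (no moves)
  m2 = (rec X. c.(X + 0) + (a.X + c.X) + d.c.d.X + b.0) + 0 | -a-> m0, -b-> m1, -c-> m0, -c-> m2, -d-> m3
  m3 = c.d.(rec X. c.(X + 0) + (a.X + c.X) + d.c.d.X + b.0) | -c-> m4
  m4 = d.(rec X. c.(X + 0) + (a.X + c.X) + d.c.d.X + b.0) | -d-> m0
LTS(Q): 4 reachable states
  n0 = rec X. c.(X + 0) + (a.X + c.X) + d.c.d.X | -a-> n0, -c-> n0, -c-> n1, -d-> n2
  n1 = (rec X. c.(X + 0) + (a.X + c.X) + d.c.d.X) + 0 | -a-> n0, -c-> n0, -c-> n1, -d-> n2
  n2 = c.d.(rec X. c.(X + 0) + (a.X + c.X) + d.c.d.X) | -c-> n3
  n3 = d.(rec X. c.(X + 0) + (a.X + c.X) + d.c.d.X) | -d-> n0
Coarsest stable partition (strong bisimilarity classes):
  B0 = {m0, m2}
  B1 = {m3}
  B2 = {m4}
  B3 = {m1}
  B4 = {n0, n1}
  B5 = {n2}
  B6 = {n3}
m0 ∈ B0, n0 ∈ B4 → different blocks

NO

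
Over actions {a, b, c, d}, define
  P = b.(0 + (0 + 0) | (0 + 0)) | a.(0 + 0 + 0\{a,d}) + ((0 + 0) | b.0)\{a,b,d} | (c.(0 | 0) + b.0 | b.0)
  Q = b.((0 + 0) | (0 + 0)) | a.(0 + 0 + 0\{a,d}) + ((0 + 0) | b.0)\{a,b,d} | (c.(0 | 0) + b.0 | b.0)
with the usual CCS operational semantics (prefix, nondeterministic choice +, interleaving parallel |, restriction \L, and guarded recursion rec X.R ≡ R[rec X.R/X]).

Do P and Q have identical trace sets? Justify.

YES

LTS(P): 7 reachable states
  m0 = b.(0 + (0 + 0) | (0 + 0)) | a.(0 + 0 + 0\{a,d}) + ((0 + 0) | b.0)\{a,b,d} | (c.(0 | 0) + b.0 | b.0) → --a--▸ m1, --b--▸ m2, --b--▸ m3, --b--▸ m4, --c--▸ m5
  m1 = b.(0 + (0 + 0) | (0 + 0)) | (0 + 0 + 0\{a,d}) → --b--▸ m6
  m2 = ((0 + 0) | b.0)\{a,b,d} | (0 | b.0) → --b--▸ m5
  m3 = ((0 + 0) | b.0)\{a,b,d} | (b.0 | 0) → --b--▸ m5
  m4 = (0 + (0 + 0) | (0 + 0)) | a.(0 + 0 + 0\{a,d}) → --a--▸ m6
  m5 = ((0 + 0) | b.0)\{a,b,d} | (0 | 0) → deadlocked
  m6 = (0 + (0 + 0) | (0 + 0)) | (0 + 0 + 0\{a,d}) → deadlocked
LTS(Q): 7 reachable states
  n0 = b.((0 + 0) | (0 + 0)) | a.(0 + 0 + 0\{a,d}) + ((0 + 0) | b.0)\{a,b,d} | (c.(0 | 0) + b.0 | b.0) → --a--▸ n1, --b--▸ n2, --b--▸ n3, --b--▸ n4, --c--▸ n5
  n1 = b.((0 + 0) | (0 + 0)) | (0 + 0 + 0\{a,d}) → --b--▸ n6
  n2 = ((0 + 0) | b.0)\{a,b,d} | (0 | b.0) → --b--▸ n5
  n3 = ((0 + 0) | b.0)\{a,b,d} | (b.0 | 0) → --b--▸ n5
  n4 = (0 + 0) | (0 + 0) | a.(0 + 0 + 0\{a,d}) → --a--▸ n6
  n5 = ((0 + 0) | b.0)\{a,b,d} | (0 | 0) → deadlocked
  n6 = (0 + 0) | (0 + 0) | (0 + 0 + 0\{a,d}) → deadlocked
Bisimilarity quotient blocks:
  B0 = {m0, n0}
  B1 = {m5, m6, n5, n6}
  B2 = {m1, m2, m3, n1, n2, n3}
  B3 = {m4, n4}
m0 ∈ B0, n0 ∈ B0 → same block
Bisimilar ⇒ trace-equivalent.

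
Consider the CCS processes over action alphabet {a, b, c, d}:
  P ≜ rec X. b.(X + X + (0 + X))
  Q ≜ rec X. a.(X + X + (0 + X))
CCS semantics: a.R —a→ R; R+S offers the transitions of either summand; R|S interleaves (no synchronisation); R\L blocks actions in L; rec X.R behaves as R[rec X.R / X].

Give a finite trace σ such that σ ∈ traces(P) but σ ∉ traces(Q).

b

P's transition system — 2 states:
  p0 = rec X. b.(X + X + (0 + X)) has moves ··b··> p1
  p1 = (rec X. b.(X + X + (0 + X))) + (rec X. b.(X + X + (0 + X))) + (0 + (rec X. b.(X + X + (0 + X)))) has moves ··b··> p1
Q's transition system — 2 states:
  q0 = rec X. a.(X + X + (0 + X)) has moves ··a··> q1
  q1 = (rec X. a.(X + X + (0 + X))) + (rec X. a.(X + X + (0 + X))) + (0 + (rec X. a.(X + X + (0 + X)))) has moves ··a··> q1
Executing b from P (initial set {p0}):
  step 1 (b): {p1}
  P completes σ.
Executing b from Q (initial set {q0}):
  step 1 (b): no successor for Q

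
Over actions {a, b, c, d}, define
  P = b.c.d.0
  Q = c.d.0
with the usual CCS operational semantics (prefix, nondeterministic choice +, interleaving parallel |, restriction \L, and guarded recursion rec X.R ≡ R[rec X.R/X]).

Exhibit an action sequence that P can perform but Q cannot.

b

LTS(P): 4 reachable states
  s0 = b.c.d.0 has moves =b=> s1
  s1 = c.d.0 has moves =c=> s2
  s2 = d.0 has moves =d=> s3
  s3 = 0 has moves ∅
LTS(Q): 3 reachable states
  t0 = c.d.0 has moves =c=> t1
  t1 = d.0 has moves =d=> t2
  t2 = 0 has moves ∅
Run σ = ⟨b⟩ on P: start {s0}
  [1] b ⇒ {s1}
  — P admits the full trace.
Run σ = ⟨b⟩ on Q: start {t0}
  [1] b ⇒ no successor for Q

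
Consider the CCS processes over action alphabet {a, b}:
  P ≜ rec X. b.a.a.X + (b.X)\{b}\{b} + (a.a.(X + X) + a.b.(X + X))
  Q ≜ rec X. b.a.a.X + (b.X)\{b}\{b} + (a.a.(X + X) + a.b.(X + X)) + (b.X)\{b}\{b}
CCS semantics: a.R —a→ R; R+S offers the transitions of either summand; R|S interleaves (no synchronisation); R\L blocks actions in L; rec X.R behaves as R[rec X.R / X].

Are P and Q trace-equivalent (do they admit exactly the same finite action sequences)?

traces(P) = traces(Q)

P's transition system — 6 states:
  p0 = rec X. b.a.a.X + (b.X)\{b}\{b} + (a.a.(X + X) + a.b.(X + X)) | --a--▸ p1, --a--▸ p2, --b--▸ p3
  p1 = a.((rec X. b.a.a.X + (b.X)\{b}\{b} + (a.a.(X + X) + a.b.(X + X))) + (rec X. b.a.a.X + (b.X)\{b}\{b} + (a.a.(X + X) + a.b.(X + X)))) | --a--▸ p4
  p2 = b.((rec X. b.a.a.X + (b.X)\{b}\{b} + (a.a.(X + X) + a.b.(X + X))) + (rec X. b.a.a.X + (b.X)\{b}\{b} + (a.a.(X + X) + a.b.(X + X)))) | --b--▸ p4
  p3 = a.a.(rec X. b.a.a.X + (b.X)\{b}\{b} + (a.a.(X + X) + a.b.(X + X))) | --a--▸ p5
  p4 = (rec X. b.a.a.X + (b.X)\{b}\{b} + (a.a.(X + X) + a.b.(X + X))) + (rec X. b.a.a.X + (b.X)\{b}\{b} + (a.a.(X + X) + a.b.(X + X))) | --a--▸ p1, --a--▸ p2, --b--▸ p3
  p5 = a.(rec X. b.a.a.X + (b.X)\{b}\{b} + (a.a.(X + X) + a.b.(X + X))) | --a--▸ p0
Q's transition system — 6 states:
  q0 = rec X. b.a.a.X + (b.X)\{b}\{b} + (a.a.(X + X) + a.b.(X + X)) + (b.X)\{b}\{b} | --a--▸ q1, --a--▸ q2, --b--▸ q3
  q1 = a.((rec X. b.a.a.X + (b.X)\{b}\{b} + (a.a.(X + X) + a.b.(X + X)) + (b.X)\{b}\{b}) + (rec X. b.a.a.X + (b.X)\{b}\{b} + (a.a.(X + X) + a.b.(X + X)) + (b.X)\{b}\{b})) | --a--▸ q4
  q2 = b.((rec X. b.a.a.X + (b.X)\{b}\{b} + (a.a.(X + X) + a.b.(X + X)) + (b.X)\{b}\{b}) + (rec X. b.a.a.X + (b.X)\{b}\{b} + (a.a.(X + X) + a.b.(X + X)) + (b.X)\{b}\{b})) | --b--▸ q4
  q3 = a.a.(rec X. b.a.a.X + (b.X)\{b}\{b} + (a.a.(X + X) + a.b.(X + X)) + (b.X)\{b}\{b}) | --a--▸ q5
  q4 = (rec X. b.a.a.X + (b.X)\{b}\{b} + (a.a.(X + X) + a.b.(X + X)) + (b.X)\{b}\{b}) + (rec X. b.a.a.X + (b.X)\{b}\{b} + (a.a.(X + X) + a.b.(X + X)) + (b.X)\{b}\{b}) | --a--▸ q1, --a--▸ q2, --b--▸ q3
  q5 = a.(rec X. b.a.a.X + (b.X)\{b}\{b} + (a.a.(X + X) + a.b.(X + X)) + (b.X)\{b}\{b}) | --a--▸ q0
Bisimilarity quotient blocks:
  B0 = {p0, p4, q0, q4}
  B1 = {p1, p5, q1, q5}
  B2 = {p2, q2}
  B3 = {p3, q3}
p0 ∈ B0, q0 ∈ B0 → same block
Bisimilar ⇒ trace-equivalent.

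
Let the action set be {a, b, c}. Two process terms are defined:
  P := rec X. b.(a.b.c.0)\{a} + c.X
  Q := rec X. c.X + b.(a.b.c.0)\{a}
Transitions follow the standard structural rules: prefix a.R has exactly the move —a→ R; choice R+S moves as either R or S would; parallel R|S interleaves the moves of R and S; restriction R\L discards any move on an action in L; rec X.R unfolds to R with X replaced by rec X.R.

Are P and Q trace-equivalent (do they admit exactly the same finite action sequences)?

LTS(P): 2 reachable states
  p0 = rec X. b.(a.b.c.0)\{a} + c.X → =b=> p1, =c=> p0
  p1 = (a.b.c.0)\{a} → stopped
LTS(Q): 2 reachable states
  q0 = rec X. c.X + b.(a.b.c.0)\{a} → =b=> q1, =c=> q0
  q1 = (a.b.c.0)\{a} → stopped
Bisimilarity quotient blocks:
  B0 = {p0, q0}
  B1 = {p1, q1}
p0 ∈ B0, q0 ∈ B0 → same block
Bisimilar ⇒ trace-equivalent.

trace-equivalent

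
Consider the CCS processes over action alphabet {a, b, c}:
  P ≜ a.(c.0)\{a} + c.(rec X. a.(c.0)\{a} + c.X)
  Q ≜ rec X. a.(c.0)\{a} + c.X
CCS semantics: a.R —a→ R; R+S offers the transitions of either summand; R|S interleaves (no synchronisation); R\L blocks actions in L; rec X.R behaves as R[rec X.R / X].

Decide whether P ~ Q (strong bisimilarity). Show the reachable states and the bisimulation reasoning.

P ~ Q

Reachable graph of P (4 states):
  u0 = a.(c.0)\{a} + c.(rec X. a.(c.0)\{a} + c.X) | =a=> u1, =c=> u2
  u1 = (c.0)\{a} | =c=> u3
  u2 = rec X. a.(c.0)\{a} + c.X | =a=> u1, =c=> u2
  u3 = 0\{a} | ∅
Reachable graph of Q (3 states):
  v0 = rec X. a.(c.0)\{a} + c.X | =a=> v1, =c=> v0
  v1 = (c.0)\{a} | =c=> v2
  v2 = 0\{a} | ∅
Partition-refinement fixed point:
  B0 = {u0, u2, v0}
  B1 = {u1, v1}
  B2 = {u3, v2}
u0 ∈ B0, v0 ∈ B0 → same block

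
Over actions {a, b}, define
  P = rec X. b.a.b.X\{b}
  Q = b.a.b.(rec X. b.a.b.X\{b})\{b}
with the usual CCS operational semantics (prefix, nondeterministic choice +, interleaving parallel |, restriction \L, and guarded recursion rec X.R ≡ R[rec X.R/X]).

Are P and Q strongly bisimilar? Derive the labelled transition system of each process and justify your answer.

P ~ Q

LTS(P): 4 reachable states
  m0 = rec X. b.a.b.X\{b} | -b-> m1
  m1 = a.b.(rec X. b.a.b.X\{b})\{b} | -a-> m2
  m2 = b.(rec X. b.a.b.X\{b})\{b} | -b-> m3
  m3 = (rec X. b.a.b.X\{b})\{b} | (no moves)
LTS(Q): 4 reachable states
  n0 = b.a.b.(rec X. b.a.b.X\{b})\{b} | -b-> n1
  n1 = a.b.(rec X. b.a.b.X\{b})\{b} | -a-> n2
  n2 = b.(rec X. b.a.b.X\{b})\{b} | -b-> n3
  n3 = (rec X. b.a.b.X\{b})\{b} | (no moves)
Partition-refinement fixed point:
  B0 = {m0, n0}
  B1 = {m1, n1}
  B2 = {m2, n2}
  B3 = {m3, n3}
m0 ∈ B0, n0 ∈ B0 → same block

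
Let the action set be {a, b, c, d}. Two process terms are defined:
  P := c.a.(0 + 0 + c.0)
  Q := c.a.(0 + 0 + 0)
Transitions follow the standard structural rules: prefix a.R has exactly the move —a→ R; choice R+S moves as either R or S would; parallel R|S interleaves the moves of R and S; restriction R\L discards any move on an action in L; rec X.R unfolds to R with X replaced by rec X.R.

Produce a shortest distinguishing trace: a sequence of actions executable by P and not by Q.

cac

Reachable graph of P (4 states):
  m0 = c.a.(0 + 0 + c.0) ⊢ -c-> m1
  m1 = a.(0 + 0 + c.0) ⊢ -a-> m2
  m2 = 0 + 0 + c.0 ⊢ -c-> m3
  m3 = 0 ⊢ deadlocked
Reachable graph of Q (3 states):
  n0 = c.a.(0 + 0 + 0) ⊢ -c-> n1
  n1 = a.(0 + 0 + 0) ⊢ -a-> n2
  n2 = 0 + 0 + 0 ⊢ deadlocked
Run σ = ⟨cac⟩ on P: start {m0}
  step 1 (c): {m1}
  step 2 (a): {m2}
  step 3 (c): {m3}
  ✓ P
Run σ = ⟨cac⟩ on Q: start {n0}
  step 1 (c): {n1}
  step 2 (a): {n2}
  step 3 (c): ∅  — Q cannot continue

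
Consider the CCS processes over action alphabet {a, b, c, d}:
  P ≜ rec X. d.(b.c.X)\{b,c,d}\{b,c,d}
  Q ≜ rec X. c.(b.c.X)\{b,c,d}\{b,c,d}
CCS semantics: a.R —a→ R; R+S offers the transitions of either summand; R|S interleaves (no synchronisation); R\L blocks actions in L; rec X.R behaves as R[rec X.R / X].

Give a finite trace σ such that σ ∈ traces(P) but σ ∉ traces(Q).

d

P's transition system — 2 states:
  u0 = rec X. d.(b.c.X)\{b,c,d}\{b,c,d} :: -d-> u1
  u1 = (b.c.(rec X. d.(b.c.X)\{b,c,d}\{b,c,d}))\{b,c,d}\{b,c,d} :: ·
Q's transition system — 2 states:
  v0 = rec X. c.(b.c.X)\{b,c,d}\{b,c,d} :: -c-> v1
  v1 = (b.c.(rec X. c.(b.c.X)\{b,c,d}\{b,c,d}))\{b,c,d}\{b,c,d} :: ·
Trace ⟨d⟩ through P, begin at {u0}:
  [1] d ⇒ {u1}
  — P admits the full trace.
Trace ⟨d⟩ through Q, begin at {v0}:
  [1] d ⇒ ∅  — Q cannot continue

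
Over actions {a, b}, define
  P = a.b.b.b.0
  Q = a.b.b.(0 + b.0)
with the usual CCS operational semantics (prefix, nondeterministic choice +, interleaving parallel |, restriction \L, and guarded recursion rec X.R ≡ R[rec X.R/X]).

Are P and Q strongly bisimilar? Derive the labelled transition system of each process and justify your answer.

LTS(P): 5 reachable states
  u0 = a.b.b.b.0 :: =a=> u1
  u1 = b.b.b.0 :: =b=> u2
  u2 = b.b.0 :: =b=> u3
  u3 = b.0 :: =b=> u4
  u4 = 0 :: ∅
LTS(Q): 5 reachable states
  v0 = a.b.b.(0 + b.0) :: =a=> v1
  v1 = b.b.(0 + b.0) :: =b=> v2
  v2 = b.(0 + b.0) :: =b=> v3
  v3 = 0 + b.0 :: =b=> v4
  v4 = 0 :: ∅
Bisimilarity quotient blocks:
  B0 = {u0, v0}
  B1 = {u1, v1}
  B2 = {u2, v2}
  B3 = {u3, v3}
  B4 = {u4, v4}
u0 ∈ B0, v0 ∈ B0 → same block

bisimilar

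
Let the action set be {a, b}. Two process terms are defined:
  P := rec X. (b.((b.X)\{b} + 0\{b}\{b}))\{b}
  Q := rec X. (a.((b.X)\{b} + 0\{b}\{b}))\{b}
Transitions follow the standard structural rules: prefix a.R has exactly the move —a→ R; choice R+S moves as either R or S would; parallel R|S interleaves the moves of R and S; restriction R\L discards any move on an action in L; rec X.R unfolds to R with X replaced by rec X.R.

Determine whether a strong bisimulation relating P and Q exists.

not bisimilar

Reachable graph of P (1 states):
  p0 = rec X. (b.((b.X)\{b} + 0\{b}\{b}))\{b} → ∅
Reachable graph of Q (2 states):
  q0 = rec X. (a.((b.X)\{b} + 0\{b}\{b}))\{b} → --a--▸ q1
  q1 = ((b.(rec X. (a.((b.X)\{b} + 0\{b}\{b}))\{b}))\{b} + 0\{b}\{b})\{b} → ∅
Partition-refinement fixed point:
  B0 = {p0, q1}
  B1 = {q0}
p0 ∈ B0, q0 ∈ B1 → different blocks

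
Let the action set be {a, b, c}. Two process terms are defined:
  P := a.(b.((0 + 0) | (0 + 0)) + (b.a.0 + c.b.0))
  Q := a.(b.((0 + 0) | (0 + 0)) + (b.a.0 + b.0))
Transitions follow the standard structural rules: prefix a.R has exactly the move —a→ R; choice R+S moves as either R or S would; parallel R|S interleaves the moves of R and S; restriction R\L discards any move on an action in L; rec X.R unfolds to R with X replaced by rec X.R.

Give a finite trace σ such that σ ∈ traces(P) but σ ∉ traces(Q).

ac

P's transition system — 6 states:
  m0 = a.(b.((0 + 0) | (0 + 0)) + (b.a.0 + c.b.0)) → --a--▸ m1
  m1 = b.((0 + 0) | (0 + 0)) + (b.a.0 + c.b.0) → --b--▸ m2, --b--▸ m3, --c--▸ m4
  m2 = (0 + 0) | (0 + 0) → deadlocked
  m3 = a.0 → --a--▸ m5
  m4 = b.0 → --b--▸ m5
  m5 = 0 → deadlocked
Q's transition system — 5 states:
  n0 = a.(b.((0 + 0) | (0 + 0)) + (b.a.0 + b.0)) → --a--▸ n1
  n1 = b.((0 + 0) | (0 + 0)) + (b.a.0 + b.0) → --b--▸ n2, --b--▸ n3, --b--▸ n4
  n2 = (0 + 0) | (0 + 0) → deadlocked
  n3 = 0 → deadlocked
  n4 = a.0 → --a--▸ n3
Executing ac from P (initial set {m0}):
  [1] a ⇒ {m1}
  [2] c ⇒ {m4}
  — P admits the full trace.
Executing ac from Q (initial set {n0}):
  [1] a ⇒ {n1}
  [2] c ⇒ ∅ (Q stuck)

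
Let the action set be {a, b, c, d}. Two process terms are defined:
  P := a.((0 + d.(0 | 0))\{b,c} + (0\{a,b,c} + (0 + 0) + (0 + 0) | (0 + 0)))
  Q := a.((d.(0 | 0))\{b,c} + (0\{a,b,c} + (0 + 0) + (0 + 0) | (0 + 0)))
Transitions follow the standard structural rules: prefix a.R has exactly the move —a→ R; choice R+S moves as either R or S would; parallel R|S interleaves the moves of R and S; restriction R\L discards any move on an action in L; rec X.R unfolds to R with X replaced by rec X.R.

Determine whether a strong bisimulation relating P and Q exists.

YES

LTS(P): 3 reachable states
  m0 = a.((0 + d.(0 | 0))\{b,c} + (0\{a,b,c} + (0 + 0) + (0 + 0) | (0 + 0))) → —a→ m1
  m1 = (0 + d.(0 | 0))\{b,c} + (0\{a,b,c} + (0 + 0) + (0 + 0) | (0 + 0)) → —d→ m2
  m2 = (0 | 0)\{b,c} → ·
LTS(Q): 3 reachable states
  n0 = a.((d.(0 | 0))\{b,c} + (0\{a,b,c} + (0 + 0) + (0 + 0) | (0 + 0))) → —a→ n1
  n1 = (d.(0 | 0))\{b,c} + (0\{a,b,c} + (0 + 0) + (0 + 0) | (0 + 0)) → —d→ n2
  n2 = (0 | 0)\{b,c} → ·
Bisimilarity quotient blocks:
  B0 = {m0, n0}
  B1 = {m1, n1}
  B2 = {m2, n2}
m0 ∈ B0, n0 ∈ B0 → same block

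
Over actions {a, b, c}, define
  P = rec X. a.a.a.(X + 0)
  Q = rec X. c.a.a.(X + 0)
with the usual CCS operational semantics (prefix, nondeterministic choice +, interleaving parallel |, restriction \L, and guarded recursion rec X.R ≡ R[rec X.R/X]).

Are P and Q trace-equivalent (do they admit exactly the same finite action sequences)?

P's transition system — 4 states:
  m0 = rec X. a.a.a.(X + 0) has moves --a--▸ m1
  m1 = a.a.((rec X. a.a.a.(X + 0)) + 0) has moves --a--▸ m2
  m2 = a.((rec X. a.a.a.(X + 0)) + 0) has moves --a--▸ m3
  m3 = (rec X. a.a.a.(X + 0)) + 0 has moves --a--▸ m1
Q's transition system — 4 states:
  n0 = rec X. c.a.a.(X + 0) has moves --c--▸ n1
  n1 = a.a.((rec X. c.a.a.(X + 0)) + 0) has moves --a--▸ n2
  n2 = a.((rec X. c.a.a.(X + 0)) + 0) has moves --a--▸ n3
  n3 = (rec X. c.a.a.(X + 0)) + 0 has moves --c--▸ n1
Trace ⟨a⟩ through P, begin at {m0}:
  after a @ step 1: {m1}
  — P admits the full trace.
Trace ⟨a⟩ through Q, begin at {n0}:
  after a @ step 1: no successor for Q

trace-distinct — witness ⟨a⟩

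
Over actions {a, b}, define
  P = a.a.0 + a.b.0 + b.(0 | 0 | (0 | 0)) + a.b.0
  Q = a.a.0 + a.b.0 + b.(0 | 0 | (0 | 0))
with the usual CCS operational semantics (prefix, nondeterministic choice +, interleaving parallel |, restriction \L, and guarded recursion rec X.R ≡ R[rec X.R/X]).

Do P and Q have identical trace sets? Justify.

P's transition system — 5 states:
  u0 = a.a.0 + a.b.0 + b.(0 | 0 | (0 | 0)) + a.b.0 has moves =a=> u1, =a=> u2, =b=> u3
  u1 = a.0 has moves =a=> u4
  u2 = b.0 has moves =b=> u4
  u3 = 0 | 0 | (0 | 0) has moves ·
  u4 = 0 has moves ·
Q's transition system — 5 states:
  v0 = a.a.0 + a.b.0 + b.(0 | 0 | (0 | 0)) has moves =a=> v1, =a=> v2, =b=> v3
  v1 = a.0 has moves =a=> v4
  v2 = b.0 has moves =b=> v4
  v3 = 0 | 0 | (0 | 0) has moves ·
  v4 = 0 has moves ·
Bisimilarity quotient blocks:
  B0 = {u0, v0}
  B1 = {u2, v2}
  B2 = {u3, u4, v3, v4}
  B3 = {u1, v1}
u0 ∈ B0, v0 ∈ B0 → same block
Bisimilar ⇒ trace-equivalent.

trace-equivalent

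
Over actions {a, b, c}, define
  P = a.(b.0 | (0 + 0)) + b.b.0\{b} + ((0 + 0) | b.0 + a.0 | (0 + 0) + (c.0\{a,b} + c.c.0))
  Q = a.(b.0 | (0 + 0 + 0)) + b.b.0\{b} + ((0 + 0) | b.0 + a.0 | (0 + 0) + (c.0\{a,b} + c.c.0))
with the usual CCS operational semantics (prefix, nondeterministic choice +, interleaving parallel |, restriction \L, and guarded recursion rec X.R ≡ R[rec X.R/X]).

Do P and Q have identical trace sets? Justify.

Reachable graph of P (9 states):
  u0 = a.(b.0 | (0 + 0)) + b.b.0\{b} + ((0 + 0) | b.0 + a.0 | (0 + 0) + (c.0\{a,b} + c.c.0)) | -a-> u1, -a-> u2, -b-> u3, -b-> u4, -c-> u5, -c-> u6
  u1 = 0 | (0 + 0) | deadlocked
  u2 = b.0 | (0 + 0) | -b-> u1
  u3 = (0 + 0) | 0 | deadlocked
  u4 = b.0\{b} | -b-> u7
  u5 = 0\{a,b} | deadlocked
  u6 = c.0 | -c-> u8
  u7 = 0\{b} | deadlocked
  u8 = 0 | deadlocked
Reachable graph of Q (10 states):
  v0 = a.(b.0 | (0 + 0 + 0)) + b.b.0\{b} + ((0 + 0) | b.0 + a.0 | (0 + 0) + (c.0\{a,b} + c.c.0)) | -a-> v1, -a-> v2, -b-> v3, -b-> v4, -c-> v5, -c-> v6
  v1 = 0 | (0 + 0) | deadlocked
  v2 = b.0 | (0 + 0 + 0) | -b-> v7
  v3 = (0 + 0) | 0 | deadlocked
  v4 = b.0\{b} | -b-> v8
  v5 = 0\{a,b} | deadlocked
  v6 = c.0 | -c-> v9
  v7 = 0 | (0 + 0 + 0) | deadlocked
  v8 = 0\{b} | deadlocked
  v9 = 0 | deadlocked
Bisimilarity quotient blocks:
  B0 = {u0, v0}
  B1 = {u2, u4, v2, v4}
  B2 = {u1, u3, u5, u7, u8, v1, v3, v5, v7, v8, v9}
  B3 = {u6, v6}
u0 ∈ B0, v0 ∈ B0 → same block
Bisimilar ⇒ trace-equivalent.

YES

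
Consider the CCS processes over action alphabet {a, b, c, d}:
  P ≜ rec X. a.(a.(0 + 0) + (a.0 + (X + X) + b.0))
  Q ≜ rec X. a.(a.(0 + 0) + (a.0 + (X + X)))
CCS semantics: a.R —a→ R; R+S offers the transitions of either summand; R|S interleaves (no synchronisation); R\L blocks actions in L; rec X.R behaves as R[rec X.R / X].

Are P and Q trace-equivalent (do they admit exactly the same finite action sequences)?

Reachable graph of P (4 states):
  p0 = rec X. a.(a.(0 + 0) + (a.0 + (X + X) + b.0)) → ··a··> p1
  p1 = a.(0 + 0) + (a.0 + ((rec X. a.(a.(0 + 0) + (a.0 + (X + X) + b.0))) + (rec X. a.(a.(0 + 0) + (a.0 + (X + X) + b.0)))) + b.0) → ··a··> p1, ··a··> p2, ··a··> p3, ··b··> p2
  p2 = 0 → (no moves)
  p3 = 0 + 0 → (no moves)
Reachable graph of Q (4 states):
  q0 = rec X. a.(a.(0 + 0) + (a.0 + (X + X))) → ··a··> q1
  q1 = a.(0 + 0) + (a.0 + ((rec X. a.(a.(0 + 0) + (a.0 + (X + X)))) + (rec X. a.(a.(0 + 0) + (a.0 + (X + X)))))) → ··a··> q1, ··a··> q2, ··a··> q3
  q2 = 0 → (no moves)
  q3 = 0 + 0 → (no moves)
Executing ab from P (initial set {p0}):
  after a @ step 1: {p1}
  after b @ step 2: {p2}
  — P admits the full trace.
Executing ab from Q (initial set {q0}):
  after a @ step 1: {q1}
  after b @ step 2: no successor for Q

NO — witness ⟨ab⟩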